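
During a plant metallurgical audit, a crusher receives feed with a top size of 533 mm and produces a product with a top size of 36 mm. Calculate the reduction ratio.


Reduction ratio = feed size / product size
= 533 / 36
= 14.8056

14.8056


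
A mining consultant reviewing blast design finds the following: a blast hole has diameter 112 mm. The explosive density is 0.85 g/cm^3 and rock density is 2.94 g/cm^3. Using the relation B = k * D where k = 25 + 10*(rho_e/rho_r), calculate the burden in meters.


First, compute k:
rho_e / rho_r = 0.85 / 2.94 = 0.2891156463
k = 25 + 10 * 0.2891156463 = 27.89115646
Then, compute burden:
B = k * D / 1000 = 27.89115646 * 112 / 1000
= 3123.809524 / 1000
= 3.1238 m

3.1238 m


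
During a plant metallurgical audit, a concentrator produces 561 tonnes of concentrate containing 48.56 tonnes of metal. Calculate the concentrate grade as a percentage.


Grade = (metal in concentrate / concentrate mass) * 100
= (48.56 / 561) * 100
= 0.0865597148 * 100
= 8.656%

8.656%


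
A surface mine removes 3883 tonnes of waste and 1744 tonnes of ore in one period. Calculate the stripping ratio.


Stripping ratio = waste tonnage / ore tonnage
= 3883 / 1744
= 2.2265

2.2265


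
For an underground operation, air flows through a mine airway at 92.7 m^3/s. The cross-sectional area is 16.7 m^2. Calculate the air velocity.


Velocity = flow rate / cross-sectional area
= 92.7 / 16.7
= 5.5509 m/s

5.5509 m/s


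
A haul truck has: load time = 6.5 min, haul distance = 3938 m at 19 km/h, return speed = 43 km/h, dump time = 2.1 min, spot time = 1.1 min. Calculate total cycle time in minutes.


27.6307 min

Convert haul speed to m/min: 19 * 1000/60 = 316.6666667 m/min
Haul time = 3938 / 316.6666667 = 12.43578947 min
Convert return speed to m/min: 43 * 1000/60 = 716.6666667 m/min
Return time = 3938 / 716.6666667 = 5.494883721 min
Total cycle time:
= 6.5 + 12.43578947 + 2.1 + 5.494883721 + 1.1
= 27.6307 min


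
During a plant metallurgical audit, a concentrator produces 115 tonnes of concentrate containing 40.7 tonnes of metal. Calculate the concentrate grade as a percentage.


Grade = (metal in concentrate / concentrate mass) * 100
= (40.7 / 115) * 100
= 0.3539130435 * 100
= 35.3913%

35.3913%


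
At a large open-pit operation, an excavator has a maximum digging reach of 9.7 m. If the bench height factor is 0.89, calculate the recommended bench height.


8.633 m

Bench height = reach * factor
= 9.7 * 0.89
= 8.633 m


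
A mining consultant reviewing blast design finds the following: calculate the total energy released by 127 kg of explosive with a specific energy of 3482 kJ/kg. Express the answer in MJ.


Energy = mass * specific_energy / 1000
= 127 * 3482 / 1000
= 442214 / 1000
= 442.214 MJ

442.214 MJ


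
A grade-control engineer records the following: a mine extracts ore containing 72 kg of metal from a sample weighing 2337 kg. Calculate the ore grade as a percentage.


3.0809%

Ore grade = (metal mass / ore mass) * 100
= (72 / 2337) * 100
= 0.03080872914 * 100
= 3.0809%


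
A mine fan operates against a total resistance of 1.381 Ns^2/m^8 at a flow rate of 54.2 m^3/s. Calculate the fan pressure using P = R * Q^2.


4056.8808 Pa

Compute Q^2:
Q^2 = 54.2^2 = 2937.64
Compute pressure:
P = R * Q^2 = 1.381 * 2937.64
= 4056.8808 Pa


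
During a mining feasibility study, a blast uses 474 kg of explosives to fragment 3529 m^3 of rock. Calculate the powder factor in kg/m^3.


0.1343 kg/m^3

Powder factor = explosive mass / rock volume
= 474 / 3529
= 0.1343 kg/m^3


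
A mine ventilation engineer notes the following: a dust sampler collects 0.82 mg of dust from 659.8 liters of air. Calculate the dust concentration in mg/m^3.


Convert liters to m^3: 1 m^3 = 1000 L
Concentration = mass / volume * 1000
= 0.82 / 659.8 * 1000
= 0.001242800849 * 1000
= 1.2428 mg/m^3

1.2428 mg/m^3


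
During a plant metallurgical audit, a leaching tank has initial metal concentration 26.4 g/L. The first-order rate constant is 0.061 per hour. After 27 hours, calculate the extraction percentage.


80.7373%

Compute the exponent:
-k * t = -0.061 * 27 = -1.647
Remaining concentration:
C = 26.4 * exp(-1.647)
= 26.4 * 0.1926269234
= 5.085350779 g/L
Extracted = 26.4 - 5.085350779 = 21.31464922 g/L
Extraction % = 21.31464922 / 26.4 * 100
= 80.7373%


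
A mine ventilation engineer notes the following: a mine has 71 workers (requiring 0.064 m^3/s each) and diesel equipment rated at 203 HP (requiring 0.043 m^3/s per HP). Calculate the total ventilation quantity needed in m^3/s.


13.273 m^3/s

Airflow for workers:
Q_people = 71 * 0.064 = 4.544 m^3/s
Airflow for diesel equipment:
Q_diesel = 203 * 0.043 = 8.729 m^3/s
Total ventilation:
Q_total = 4.544 + 8.729
= 13.273 m^3/s


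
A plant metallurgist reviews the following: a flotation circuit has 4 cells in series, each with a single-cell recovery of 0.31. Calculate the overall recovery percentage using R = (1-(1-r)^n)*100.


Complement of single-cell recovery:
1 - r = 1 - 0.31 = 0.69
Raise to power n:
(1 - r)^4 = 0.69^4 = 0.22667121
Overall recovery:
R = (1 - 0.22667121) * 100
= 77.3329%

77.3329%


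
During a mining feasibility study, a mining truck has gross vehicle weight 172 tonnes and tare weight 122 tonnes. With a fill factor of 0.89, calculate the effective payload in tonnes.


44.5 tonnes

Maximum payload = gross - tare
= 172 - 122 = 50 tonnes
Effective payload = max payload * fill factor
= 50 * 0.89
= 44.5 tonnes


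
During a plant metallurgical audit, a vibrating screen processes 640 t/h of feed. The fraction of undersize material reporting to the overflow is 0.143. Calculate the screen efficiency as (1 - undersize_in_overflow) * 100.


85.7%

Screen efficiency = (1 - fraction of undersize in overflow) * 100
= (1 - 0.143) * 100
= 0.857 * 100
= 85.7%


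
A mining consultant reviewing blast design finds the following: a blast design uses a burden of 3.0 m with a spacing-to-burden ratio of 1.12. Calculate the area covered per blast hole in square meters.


10.08 m^2

First, find the spacing:
Spacing = burden * ratio = 3.0 * 1.12
= 3.36 m
Then, calculate the area:
Area = burden * spacing = 3.0 * 3.36
= 10.08 m^2


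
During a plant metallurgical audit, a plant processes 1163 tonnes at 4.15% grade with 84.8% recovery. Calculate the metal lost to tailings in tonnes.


Total metal in feed:
= 1163 * 4.15 / 100 = 48.2645 tonnes
Metal recovered:
= 48.2645 * 84.8 / 100 = 40.928296 tonnes
Metal lost to tailings:
= 48.2645 - 40.928296
= 7.3362 tonnes

7.3362 tonnes


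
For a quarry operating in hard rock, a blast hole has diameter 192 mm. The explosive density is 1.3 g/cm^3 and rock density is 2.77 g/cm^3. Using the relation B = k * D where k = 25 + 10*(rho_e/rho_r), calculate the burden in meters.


First, compute k:
rho_e / rho_r = 1.3 / 2.77 = 0.4693140794
k = 25 + 10 * 0.4693140794 = 29.69314079
Then, compute burden:
B = k * D / 1000 = 29.69314079 * 192 / 1000
= 5701.083032 / 1000
= 5.7011 m

5.7011 m


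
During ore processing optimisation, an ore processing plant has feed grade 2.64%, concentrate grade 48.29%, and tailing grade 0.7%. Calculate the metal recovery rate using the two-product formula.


Using the two-product formula:
R = 100 * c * (f - t) / (f * (c - t))
Numerator = 100 * 48.29 * (2.64 - 0.7)
= 100 * 48.29 * 1.94
= 9368.26
Denominator = 2.64 * (48.29 - 0.7)
= 2.64 * 47.59
= 125.6376
R = 9368.26 / 125.6376
= 74.5657%

74.5657%


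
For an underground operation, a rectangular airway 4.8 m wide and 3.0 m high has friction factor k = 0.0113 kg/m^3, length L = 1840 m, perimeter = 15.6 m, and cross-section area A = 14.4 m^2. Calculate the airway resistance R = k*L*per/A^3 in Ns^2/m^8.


Compute the numerator:
k * L * per = 0.0113 * 1840 * 15.6
= 324.3552
Compute the denominator:
A^3 = 14.4^3 = 2985.984
Resistance:
R = 324.3552 / 2985.984
= 0.1086 Ns^2/m^8

0.1086 Ns^2/m^8


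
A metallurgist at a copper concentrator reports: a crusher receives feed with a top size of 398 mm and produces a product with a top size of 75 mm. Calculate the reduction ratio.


Reduction ratio = feed size / product size
= 398 / 75
= 5.3067

5.3067


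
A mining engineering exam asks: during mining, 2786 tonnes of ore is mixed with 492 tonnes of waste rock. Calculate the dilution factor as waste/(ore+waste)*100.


15.0092%

Total material = ore + waste
= 2786 + 492 = 3278 tonnes
Dilution = waste / total * 100
= 492 / 3278 * 100
= 0.1500915192 * 100
= 15.0092%


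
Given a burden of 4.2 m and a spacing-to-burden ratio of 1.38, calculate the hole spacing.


Spacing = burden * ratio
= 4.2 * 1.38
= 5.796 m

5.796 m


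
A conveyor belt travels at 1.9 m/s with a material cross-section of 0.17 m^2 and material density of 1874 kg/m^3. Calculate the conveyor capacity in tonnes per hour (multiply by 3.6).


Volumetric flow = speed * area
= 1.9 * 0.17 = 0.323 m^3/s
Mass flow = volumetric * density
= 0.323 * 1874 = 605.302 kg/s
Convert to t/h: multiply by 3.6
Capacity = 605.302 * 3.6
= 2179.0872 t/h

2179.0872 t/h


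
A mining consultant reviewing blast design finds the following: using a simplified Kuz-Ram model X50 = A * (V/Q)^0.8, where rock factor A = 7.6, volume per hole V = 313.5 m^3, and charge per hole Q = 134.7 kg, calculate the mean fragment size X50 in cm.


Compute V/Q:
V/Q = 313.5 / 134.7 = 2.327394209
Raise to the power 0.8:
(V/Q)^0.8 = 2.327394209^0.8 = 1.965603694
Multiply by A:
X50 = 7.6 * 1.965603694
= 14.9386 cm

14.9386 cm


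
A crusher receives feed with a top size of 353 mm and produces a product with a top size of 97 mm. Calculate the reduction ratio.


3.6392

Reduction ratio = feed size / product size
= 353 / 97
= 3.6392


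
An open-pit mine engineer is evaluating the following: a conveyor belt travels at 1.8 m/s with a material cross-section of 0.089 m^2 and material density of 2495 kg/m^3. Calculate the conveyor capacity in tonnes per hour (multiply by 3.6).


Volumetric flow = speed * area
= 1.8 * 0.089 = 0.1602 m^3/s
Mass flow = volumetric * density
= 0.1602 * 2495 = 399.699 kg/s
Convert to t/h: multiply by 3.6
Capacity = 399.699 * 3.6
= 1438.9164 t/h

1438.9164 t/h


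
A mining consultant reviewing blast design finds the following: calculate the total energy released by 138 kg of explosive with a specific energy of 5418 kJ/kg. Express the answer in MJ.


747.684 MJ

Energy = mass * specific_energy / 1000
= 138 * 5418 / 1000
= 747684 / 1000
= 747.684 MJ


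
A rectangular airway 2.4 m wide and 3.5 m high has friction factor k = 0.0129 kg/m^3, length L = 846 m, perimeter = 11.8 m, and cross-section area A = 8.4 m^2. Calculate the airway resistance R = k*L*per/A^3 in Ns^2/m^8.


0.2173 Ns^2/m^8

Compute the numerator:
k * L * per = 0.0129 * 846 * 11.8
= 128.77812
Compute the denominator:
A^3 = 8.4^3 = 592.704
Resistance:
R = 128.77812 / 592.704
= 0.2173 Ns^2/m^8


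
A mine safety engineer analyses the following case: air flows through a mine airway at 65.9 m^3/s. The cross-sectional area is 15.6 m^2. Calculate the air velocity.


4.2244 m/s

Velocity = flow rate / cross-sectional area
= 65.9 / 15.6
= 4.2244 m/s


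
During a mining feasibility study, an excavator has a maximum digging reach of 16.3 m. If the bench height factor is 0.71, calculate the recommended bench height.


11.573 m

Bench height = reach * factor
= 16.3 * 0.71
= 11.573 m


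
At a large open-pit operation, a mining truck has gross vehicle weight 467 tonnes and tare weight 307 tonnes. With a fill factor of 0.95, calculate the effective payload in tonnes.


152.0 tonnes

Maximum payload = gross - tare
= 467 - 307 = 160 tonnes
Effective payload = max payload * fill factor
= 160 * 0.95
= 152.0 tonnes


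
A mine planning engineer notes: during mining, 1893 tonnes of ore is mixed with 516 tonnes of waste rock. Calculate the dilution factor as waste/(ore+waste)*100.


21.4197%

Total material = ore + waste
= 1893 + 516 = 2409 tonnes
Dilution = waste / total * 100
= 516 / 2409 * 100
= 0.2141967621 * 100
= 21.4197%


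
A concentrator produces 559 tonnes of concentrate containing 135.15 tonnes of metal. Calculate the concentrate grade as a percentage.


Grade = (metal in concentrate / concentrate mass) * 100
= (135.15 / 559) * 100
= 0.2417710197 * 100
= 24.1771%

24.1771%


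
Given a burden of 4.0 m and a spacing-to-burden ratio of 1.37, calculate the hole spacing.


5.48 m

Spacing = burden * ratio
= 4.0 * 1.37
= 5.48 m


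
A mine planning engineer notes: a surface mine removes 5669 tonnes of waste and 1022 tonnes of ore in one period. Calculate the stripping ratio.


Stripping ratio = waste tonnage / ore tonnage
= 5669 / 1022
= 5.547

5.547


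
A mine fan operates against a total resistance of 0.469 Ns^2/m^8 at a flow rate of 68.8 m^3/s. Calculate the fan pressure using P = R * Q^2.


2219.9834 Pa

Compute Q^2:
Q^2 = 68.8^2 = 4733.44
Compute pressure:
P = R * Q^2 = 0.469 * 4733.44
= 2219.9834 Pa


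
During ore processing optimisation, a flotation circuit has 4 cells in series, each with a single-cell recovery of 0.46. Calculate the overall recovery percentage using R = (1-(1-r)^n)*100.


91.4969%

Complement of single-cell recovery:
1 - r = 1 - 0.46 = 0.54
Raise to power n:
(1 - r)^4 = 0.54^4 = 0.08503056
Overall recovery:
R = (1 - 0.08503056) * 100
= 91.4969%


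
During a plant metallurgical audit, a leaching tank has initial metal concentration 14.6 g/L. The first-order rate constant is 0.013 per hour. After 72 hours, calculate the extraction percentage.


Compute the exponent:
-k * t = -0.013 * 72 = -0.936
Remaining concentration:
C = 14.6 * exp(-0.936)
= 14.6 * 0.3921934759
= 5.726024748 g/L
Extracted = 14.6 - 5.726024748 = 8.873975252 g/L
Extraction % = 8.873975252 / 14.6 * 100
= 60.7807%

60.7807%


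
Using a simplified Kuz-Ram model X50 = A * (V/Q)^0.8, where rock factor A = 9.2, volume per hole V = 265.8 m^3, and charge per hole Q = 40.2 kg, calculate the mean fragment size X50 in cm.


Compute V/Q:
V/Q = 265.8 / 40.2 = 6.611940299
Raise to the power 0.8:
(V/Q)^0.8 = 6.611940299^0.8 = 4.531720735
Multiply by A:
X50 = 9.2 * 4.531720735
= 41.6918 cm

41.6918 cm


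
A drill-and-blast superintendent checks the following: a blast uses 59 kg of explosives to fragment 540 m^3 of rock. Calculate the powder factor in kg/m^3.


Powder factor = explosive mass / rock volume
= 59 / 540
= 0.1093 kg/m^3

0.1093 kg/m^3


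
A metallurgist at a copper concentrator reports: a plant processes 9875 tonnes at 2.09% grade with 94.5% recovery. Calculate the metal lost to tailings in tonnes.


Total metal in feed:
= 9875 * 2.09 / 100 = 206.3875 tonnes
Metal recovered:
= 206.3875 * 94.5 / 100 = 195.0361875 tonnes
Metal lost to tailings:
= 206.3875 - 195.0361875
= 11.3513 tonnes

11.3513 tonnes


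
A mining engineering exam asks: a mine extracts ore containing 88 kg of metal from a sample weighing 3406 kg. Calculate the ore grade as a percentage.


2.5837%

Ore grade = (metal mass / ore mass) * 100
= (88 / 3406) * 100
= 0.02583675866 * 100
= 2.5837%


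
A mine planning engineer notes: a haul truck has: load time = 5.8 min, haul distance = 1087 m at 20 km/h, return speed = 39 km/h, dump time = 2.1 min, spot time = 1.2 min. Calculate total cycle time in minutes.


Convert haul speed to m/min: 20 * 1000/60 = 333.3333333 m/min
Haul time = 1087 / 333.3333333 = 3.261 min
Convert return speed to m/min: 39 * 1000/60 = 650 m/min
Return time = 1087 / 650 = 1.672307692 min
Total cycle time:
= 5.8 + 3.261 + 2.1 + 1.672307692 + 1.2
= 14.0333 min

14.0333 min


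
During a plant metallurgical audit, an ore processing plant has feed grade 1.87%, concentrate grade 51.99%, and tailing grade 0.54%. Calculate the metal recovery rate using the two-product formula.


Using the two-product formula:
R = 100 * c * (f - t) / (f * (c - t))
Numerator = 100 * 51.99 * (1.87 - 0.54)
= 100 * 51.99 * 1.33
= 6914.67
Denominator = 1.87 * (51.99 - 0.54)
= 1.87 * 51.45
= 96.2115
R = 6914.67 / 96.2115
= 71.8695%

71.8695%


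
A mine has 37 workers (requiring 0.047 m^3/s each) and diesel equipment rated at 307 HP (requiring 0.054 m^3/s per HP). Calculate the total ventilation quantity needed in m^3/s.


Airflow for workers:
Q_people = 37 * 0.047 = 1.739 m^3/s
Airflow for diesel equipment:
Q_diesel = 307 * 0.054 = 16.578 m^3/s
Total ventilation:
Q_total = 1.739 + 16.578
= 18.317 m^3/s

18.317 m^3/s


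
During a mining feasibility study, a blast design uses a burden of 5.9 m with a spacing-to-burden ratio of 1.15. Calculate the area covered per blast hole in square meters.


First, find the spacing:
Spacing = burden * ratio = 5.9 * 1.15
= 6.785 m
Then, calculate the area:
Area = burden * spacing = 5.9 * 6.785
= 40.0315 m^2

40.0315 m^2


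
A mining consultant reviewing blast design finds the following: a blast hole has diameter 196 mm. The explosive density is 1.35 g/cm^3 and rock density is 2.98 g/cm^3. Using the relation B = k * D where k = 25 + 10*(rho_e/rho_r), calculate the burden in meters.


First, compute k:
rho_e / rho_r = 1.35 / 2.98 = 0.4530201342
k = 25 + 10 * 0.4530201342 = 29.53020134
Then, compute burden:
B = k * D / 1000 = 29.53020134 * 196 / 1000
= 5787.919463 / 1000
= 5.7879 m

5.7879 m


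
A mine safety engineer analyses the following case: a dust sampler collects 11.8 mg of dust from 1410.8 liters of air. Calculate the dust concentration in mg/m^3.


Convert liters to m^3: 1 m^3 = 1000 L
Concentration = mass / volume * 1000
= 11.8 / 1410.8 * 1000
= 0.008364048767 * 1000
= 8.364 mg/m^3

8.364 mg/m^3


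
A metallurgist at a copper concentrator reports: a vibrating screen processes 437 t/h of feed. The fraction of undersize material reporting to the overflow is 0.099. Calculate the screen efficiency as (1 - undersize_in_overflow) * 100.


Screen efficiency = (1 - fraction of undersize in overflow) * 100
= (1 - 0.099) * 100
= 0.901 * 100
= 90.1%

90.1%


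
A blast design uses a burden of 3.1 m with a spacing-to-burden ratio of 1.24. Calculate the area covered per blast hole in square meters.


First, find the spacing:
Spacing = burden * ratio = 3.1 * 1.24
= 3.844 m
Then, calculate the area:
Area = burden * spacing = 3.1 * 3.844
= 11.9164 m^2

11.9164 m^2


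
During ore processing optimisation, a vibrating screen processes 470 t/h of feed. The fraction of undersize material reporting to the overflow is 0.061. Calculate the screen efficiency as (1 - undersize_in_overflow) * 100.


93.9%

Screen efficiency = (1 - fraction of undersize in overflow) * 100
= (1 - 0.061) * 100
= 0.939 * 100
= 93.9%


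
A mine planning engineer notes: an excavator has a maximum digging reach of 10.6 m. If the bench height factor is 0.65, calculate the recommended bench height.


Bench height = reach * factor
= 10.6 * 0.65
= 6.89 m

6.89 m


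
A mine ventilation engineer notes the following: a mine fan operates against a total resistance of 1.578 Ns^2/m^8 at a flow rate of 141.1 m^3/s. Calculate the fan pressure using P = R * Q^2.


Compute Q^2:
Q^2 = 141.1^2 = 19909.21
Compute pressure:
P = R * Q^2 = 1.578 * 19909.21
= 31416.7334 Pa

31416.7334 Pa


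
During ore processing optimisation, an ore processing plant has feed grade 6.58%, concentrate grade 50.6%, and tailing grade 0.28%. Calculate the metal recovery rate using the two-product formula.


96.2774%

Using the two-product formula:
R = 100 * c * (f - t) / (f * (c - t))
Numerator = 100 * 50.6 * (6.58 - 0.28)
= 100 * 50.6 * 6.3
= 31878.0
Denominator = 6.58 * (50.6 - 0.28)
= 6.58 * 50.32
= 331.1056
R = 31878.0 / 331.1056
= 96.2774%


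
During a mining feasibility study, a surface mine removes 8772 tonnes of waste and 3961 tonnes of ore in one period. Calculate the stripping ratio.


2.2146

Stripping ratio = waste tonnage / ore tonnage
= 8772 / 3961
= 2.2146


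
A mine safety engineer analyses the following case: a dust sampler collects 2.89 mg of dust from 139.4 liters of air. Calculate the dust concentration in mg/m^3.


20.7317 mg/m^3

Convert liters to m^3: 1 m^3 = 1000 L
Concentration = mass / volume * 1000
= 2.89 / 139.4 * 1000
= 0.02073170732 * 1000
= 20.7317 mg/m^3


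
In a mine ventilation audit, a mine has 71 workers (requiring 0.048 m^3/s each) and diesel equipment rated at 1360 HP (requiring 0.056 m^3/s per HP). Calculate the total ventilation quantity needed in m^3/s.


79.568 m^3/s

Airflow for workers:
Q_people = 71 * 0.048 = 3.408 m^3/s
Airflow for diesel equipment:
Q_diesel = 1360 * 0.056 = 76.16 m^3/s
Total ventilation:
Q_total = 3.408 + 76.16
= 79.568 m^3/s


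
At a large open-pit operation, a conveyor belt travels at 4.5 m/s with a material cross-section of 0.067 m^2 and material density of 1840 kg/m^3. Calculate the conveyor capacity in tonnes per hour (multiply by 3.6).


Volumetric flow = speed * area
= 4.5 * 0.067 = 0.3015 m^3/s
Mass flow = volumetric * density
= 0.3015 * 1840 = 554.76 kg/s
Convert to t/h: multiply by 3.6
Capacity = 554.76 * 3.6
= 1997.136 t/h

1997.136 t/h


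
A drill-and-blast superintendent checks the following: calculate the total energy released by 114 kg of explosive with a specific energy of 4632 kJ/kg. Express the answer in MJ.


Energy = mass * specific_energy / 1000
= 114 * 4632 / 1000
= 528048 / 1000
= 528.048 MJ

528.048 MJ


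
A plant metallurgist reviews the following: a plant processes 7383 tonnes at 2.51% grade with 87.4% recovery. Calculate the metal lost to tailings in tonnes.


Total metal in feed:
= 7383 * 2.51 / 100 = 185.3133 tonnes
Metal recovered:
= 185.3133 * 87.4 / 100 = 161.9638242 tonnes
Metal lost to tailings:
= 185.3133 - 161.9638242
= 23.3495 tonnes

23.3495 tonnes


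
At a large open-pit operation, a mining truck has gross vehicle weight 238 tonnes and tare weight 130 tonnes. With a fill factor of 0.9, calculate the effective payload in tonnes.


Maximum payload = gross - tare
= 238 - 130 = 108 tonnes
Effective payload = max payload * fill factor
= 108 * 0.9
= 97.2 tonnes

97.2 tonnes


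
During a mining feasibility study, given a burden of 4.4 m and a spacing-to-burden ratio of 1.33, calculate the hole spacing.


5.852 m

Spacing = burden * ratio
= 4.4 * 1.33
= 5.852 m


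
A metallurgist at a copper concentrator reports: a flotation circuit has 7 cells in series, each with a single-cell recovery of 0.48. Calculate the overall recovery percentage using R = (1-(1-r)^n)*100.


Complement of single-cell recovery:
1 - r = 1 - 0.48 = 0.52
Raise to power n:
(1 - r)^7 = 0.52^7 = 0.01028071703
Overall recovery:
R = (1 - 0.01028071703) * 100
= 98.9719%

98.9719%


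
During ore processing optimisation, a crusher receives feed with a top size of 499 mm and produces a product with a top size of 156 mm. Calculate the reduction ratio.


3.1987

Reduction ratio = feed size / product size
= 499 / 156
= 3.1987


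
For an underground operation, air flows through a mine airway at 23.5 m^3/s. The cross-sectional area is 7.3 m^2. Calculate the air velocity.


Velocity = flow rate / cross-sectional area
= 23.5 / 7.3
= 3.2192 m/s

3.2192 m/s


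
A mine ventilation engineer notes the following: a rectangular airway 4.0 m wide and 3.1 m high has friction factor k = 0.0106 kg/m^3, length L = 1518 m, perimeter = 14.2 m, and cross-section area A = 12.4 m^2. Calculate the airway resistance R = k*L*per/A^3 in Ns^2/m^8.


0.1198 Ns^2/m^8

Compute the numerator:
k * L * per = 0.0106 * 1518 * 14.2
= 228.48936
Compute the denominator:
A^3 = 12.4^3 = 1906.624
Resistance:
R = 228.48936 / 1906.624
= 0.1198 Ns^2/m^8


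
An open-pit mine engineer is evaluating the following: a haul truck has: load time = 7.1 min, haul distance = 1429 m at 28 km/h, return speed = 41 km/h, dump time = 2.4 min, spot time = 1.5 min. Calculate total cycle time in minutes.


Convert haul speed to m/min: 28 * 1000/60 = 466.6666667 m/min
Haul time = 1429 / 466.6666667 = 3.062142857 min
Convert return speed to m/min: 41 * 1000/60 = 683.3333333 m/min
Return time = 1429 / 683.3333333 = 2.091219512 min
Total cycle time:
= 7.1 + 3.062142857 + 2.4 + 2.091219512 + 1.5
= 16.1534 min

16.1534 min


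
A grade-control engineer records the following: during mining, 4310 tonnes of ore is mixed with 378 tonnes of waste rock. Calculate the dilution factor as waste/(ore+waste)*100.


8.0631%

Total material = ore + waste
= 4310 + 378 = 4688 tonnes
Dilution = waste / total * 100
= 378 / 4688 * 100
= 0.08063139932 * 100
= 8.0631%


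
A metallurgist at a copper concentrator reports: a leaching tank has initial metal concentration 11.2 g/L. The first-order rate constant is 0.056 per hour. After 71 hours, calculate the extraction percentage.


Compute the exponent:
-k * t = -0.056 * 71 = -3.976
Remaining concentration:
C = 11.2 * exp(-3.976)
= 11.2 * 0.01876053158
= 0.2101179537 g/L
Extracted = 11.2 - 0.2101179537 = 10.98988205 g/L
Extraction % = 10.98988205 / 11.2 * 100
= 98.1239%

98.1239%


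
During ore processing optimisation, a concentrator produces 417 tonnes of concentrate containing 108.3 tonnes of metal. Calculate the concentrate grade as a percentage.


25.9712%

Grade = (metal in concentrate / concentrate mass) * 100
= (108.3 / 417) * 100
= 0.2597122302 * 100
= 25.9712%


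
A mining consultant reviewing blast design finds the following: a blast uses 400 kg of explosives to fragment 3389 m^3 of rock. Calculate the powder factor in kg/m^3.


0.118 kg/m^3

Powder factor = explosive mass / rock volume
= 400 / 3389
= 0.118 kg/m^3


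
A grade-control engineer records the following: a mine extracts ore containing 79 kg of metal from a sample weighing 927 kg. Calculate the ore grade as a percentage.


Ore grade = (metal mass / ore mass) * 100
= (79 / 927) * 100
= 0.08522114347 * 100
= 8.5221%

8.5221%


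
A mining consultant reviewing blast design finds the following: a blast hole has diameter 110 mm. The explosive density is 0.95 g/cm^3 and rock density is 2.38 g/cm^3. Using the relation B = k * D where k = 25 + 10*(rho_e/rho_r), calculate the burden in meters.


First, compute k:
rho_e / rho_r = 0.95 / 2.38 = 0.3991596639
k = 25 + 10 * 0.3991596639 = 28.99159664
Then, compute burden:
B = k * D / 1000 = 28.99159664 * 110 / 1000
= 3189.07563 / 1000
= 3.1891 m

3.1891 m


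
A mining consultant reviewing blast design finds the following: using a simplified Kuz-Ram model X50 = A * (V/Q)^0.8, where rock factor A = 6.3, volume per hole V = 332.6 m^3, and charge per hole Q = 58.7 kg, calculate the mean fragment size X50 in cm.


Compute V/Q:
V/Q = 332.6 / 58.7 = 5.666098807
Raise to the power 0.8:
(V/Q)^0.8 = 5.666098807^0.8 = 4.005228658
Multiply by A:
X50 = 6.3 * 4.005228658
= 25.2329 cm

25.2329 cm


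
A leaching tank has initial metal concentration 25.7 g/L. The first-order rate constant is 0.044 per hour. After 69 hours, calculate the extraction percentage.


Compute the exponent:
-k * t = -0.044 * 69 = -3.036
Remaining concentration:
C = 25.7 * exp(-3.036)
= 25.7 * 0.04802661224
= 1.234283935 g/L
Extracted = 25.7 - 1.234283935 = 24.46571607 g/L
Extraction % = 24.46571607 / 25.7 * 100
= 95.1973%

95.1973%


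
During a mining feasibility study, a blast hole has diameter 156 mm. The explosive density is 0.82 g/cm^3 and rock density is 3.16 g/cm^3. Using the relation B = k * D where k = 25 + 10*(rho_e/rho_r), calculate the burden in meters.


4.3048 m

First, compute k:
rho_e / rho_r = 0.82 / 3.16 = 0.2594936709
k = 25 + 10 * 0.2594936709 = 27.59493671
Then, compute burden:
B = k * D / 1000 = 27.59493671 * 156 / 1000
= 4304.810127 / 1000
= 4.3048 m


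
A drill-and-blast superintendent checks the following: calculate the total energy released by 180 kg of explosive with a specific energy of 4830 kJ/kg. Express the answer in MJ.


869.4 MJ

Energy = mass * specific_energy / 1000
= 180 * 4830 / 1000
= 869400 / 1000
= 869.4 MJ


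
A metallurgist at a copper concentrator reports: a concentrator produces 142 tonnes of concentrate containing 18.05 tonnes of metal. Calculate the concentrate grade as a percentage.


Grade = (metal in concentrate / concentrate mass) * 100
= (18.05 / 142) * 100
= 0.1271126761 * 100
= 12.7113%

12.7113%


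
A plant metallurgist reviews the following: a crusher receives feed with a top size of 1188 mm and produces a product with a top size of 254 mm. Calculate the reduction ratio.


4.6772

Reduction ratio = feed size / product size
= 1188 / 254
= 4.6772


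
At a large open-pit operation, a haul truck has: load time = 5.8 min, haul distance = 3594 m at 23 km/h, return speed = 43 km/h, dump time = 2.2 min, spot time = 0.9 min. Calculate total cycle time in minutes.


Convert haul speed to m/min: 23 * 1000/60 = 383.3333333 m/min
Haul time = 3594 / 383.3333333 = 9.375652174 min
Convert return speed to m/min: 43 * 1000/60 = 716.6666667 m/min
Return time = 3594 / 716.6666667 = 5.014883721 min
Total cycle time:
= 5.8 + 9.375652174 + 2.2 + 5.014883721 + 0.9
= 23.2905 min

23.2905 min


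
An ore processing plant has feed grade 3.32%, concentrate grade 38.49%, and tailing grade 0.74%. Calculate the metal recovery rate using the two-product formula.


79.2342%

Using the two-product formula:
R = 100 * c * (f - t) / (f * (c - t))
Numerator = 100 * 38.49 * (3.32 - 0.74)
= 100 * 38.49 * 2.58
= 9930.42
Denominator = 3.32 * (38.49 - 0.74)
= 3.32 * 37.75
= 125.33
R = 9930.42 / 125.33
= 79.2342%


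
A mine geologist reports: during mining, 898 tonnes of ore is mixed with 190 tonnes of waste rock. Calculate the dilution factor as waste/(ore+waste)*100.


Total material = ore + waste
= 898 + 190 = 1088 tonnes
Dilution = waste / total * 100
= 190 / 1088 * 100
= 0.1746323529 * 100
= 17.4632%

17.4632%


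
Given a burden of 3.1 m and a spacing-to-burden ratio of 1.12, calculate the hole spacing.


3.472 m

Spacing = burden * ratio
= 3.1 * 1.12
= 3.472 m


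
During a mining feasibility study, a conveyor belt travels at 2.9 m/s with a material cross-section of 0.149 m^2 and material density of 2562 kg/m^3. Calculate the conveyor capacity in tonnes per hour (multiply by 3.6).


3985.3447 t/h

Volumetric flow = speed * area
= 2.9 * 0.149 = 0.4321 m^3/s
Mass flow = volumetric * density
= 0.4321 * 2562 = 1107.0402 kg/s
Convert to t/h: multiply by 3.6
Capacity = 1107.0402 * 3.6
= 3985.3447 t/h


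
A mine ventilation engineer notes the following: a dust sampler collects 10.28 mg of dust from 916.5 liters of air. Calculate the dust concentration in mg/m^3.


Convert liters to m^3: 1 m^3 = 1000 L
Concentration = mass / volume * 1000
= 10.28 / 916.5 * 1000
= 0.01121658483 * 1000
= 11.2166 mg/m^3

11.2166 mg/m^3


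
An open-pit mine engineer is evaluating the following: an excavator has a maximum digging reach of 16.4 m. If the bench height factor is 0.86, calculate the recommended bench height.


14.104 m

Bench height = reach * factor
= 16.4 * 0.86
= 14.104 m


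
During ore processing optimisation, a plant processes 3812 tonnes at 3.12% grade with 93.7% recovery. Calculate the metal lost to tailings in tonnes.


Total metal in feed:
= 3812 * 3.12 / 100 = 118.9344 tonnes
Metal recovered:
= 118.9344 * 93.7 / 100 = 111.4415328 tonnes
Metal lost to tailings:
= 118.9344 - 111.4415328
= 7.4929 tonnes

7.4929 tonnes


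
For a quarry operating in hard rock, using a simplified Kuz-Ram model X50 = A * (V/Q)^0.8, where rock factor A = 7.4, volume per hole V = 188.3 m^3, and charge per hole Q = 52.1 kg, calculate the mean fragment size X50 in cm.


Compute V/Q:
V/Q = 188.3 / 52.1 = 3.614203455
Raise to the power 0.8:
(V/Q)^0.8 = 3.614203455^0.8 = 2.795181913
Multiply by A:
X50 = 7.4 * 2.795181913
= 20.6843 cm

20.6843 cm


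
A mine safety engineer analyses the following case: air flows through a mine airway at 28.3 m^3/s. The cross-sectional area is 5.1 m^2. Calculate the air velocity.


5.549 m/s

Velocity = flow rate / cross-sectional area
= 28.3 / 5.1
= 5.549 m/s


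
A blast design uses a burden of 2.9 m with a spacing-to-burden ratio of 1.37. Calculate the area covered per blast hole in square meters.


First, find the spacing:
Spacing = burden * ratio = 2.9 * 1.37
= 3.973 m
Then, calculate the area:
Area = burden * spacing = 2.9 * 3.973
= 11.5217 m^2

11.5217 m^2


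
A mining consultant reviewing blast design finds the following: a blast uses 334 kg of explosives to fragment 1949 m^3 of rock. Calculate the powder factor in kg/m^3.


0.1714 kg/m^3

Powder factor = explosive mass / rock volume
= 334 / 1949
= 0.1714 kg/m^3


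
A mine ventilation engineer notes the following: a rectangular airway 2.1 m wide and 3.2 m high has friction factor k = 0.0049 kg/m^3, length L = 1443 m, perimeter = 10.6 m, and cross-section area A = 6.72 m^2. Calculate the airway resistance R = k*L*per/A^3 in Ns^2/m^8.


0.247 Ns^2/m^8

Compute the numerator:
k * L * per = 0.0049 * 1443 * 10.6
= 74.94942
Compute the denominator:
A^3 = 6.72^3 = 303.464448
Resistance:
R = 74.94942 / 303.464448
= 0.247 Ns^2/m^8


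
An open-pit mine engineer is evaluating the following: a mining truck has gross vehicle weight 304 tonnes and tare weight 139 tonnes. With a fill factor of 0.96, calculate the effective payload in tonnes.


158.4 tonnes

Maximum payload = gross - tare
= 304 - 139 = 165 tonnes
Effective payload = max payload * fill factor
= 165 * 0.96
= 158.4 tonnes


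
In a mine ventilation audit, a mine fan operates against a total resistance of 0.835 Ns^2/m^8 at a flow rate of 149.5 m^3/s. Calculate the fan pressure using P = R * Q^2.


18662.4588 Pa

Compute Q^2:
Q^2 = 149.5^2 = 22350.25
Compute pressure:
P = R * Q^2 = 0.835 * 22350.25
= 18662.4588 Pa


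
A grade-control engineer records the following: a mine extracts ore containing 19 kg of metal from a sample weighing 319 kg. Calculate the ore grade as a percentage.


5.9561%

Ore grade = (metal mass / ore mass) * 100
= (19 / 319) * 100
= 0.05956112853 * 100
= 5.9561%


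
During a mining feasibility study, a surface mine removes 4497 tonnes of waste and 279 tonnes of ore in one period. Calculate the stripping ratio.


16.1183

Stripping ratio = waste tonnage / ore tonnage
= 4497 / 279
= 16.1183


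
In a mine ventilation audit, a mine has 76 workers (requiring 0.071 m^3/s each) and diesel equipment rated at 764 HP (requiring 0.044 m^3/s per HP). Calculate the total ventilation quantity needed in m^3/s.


39.012 m^3/s

Airflow for workers:
Q_people = 76 * 0.071 = 5.396 m^3/s
Airflow for diesel equipment:
Q_diesel = 764 * 0.044 = 33.616 m^3/s
Total ventilation:
Q_total = 5.396 + 33.616
= 39.012 m^3/s


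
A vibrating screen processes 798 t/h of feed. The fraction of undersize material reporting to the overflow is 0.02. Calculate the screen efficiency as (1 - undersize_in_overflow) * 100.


Screen efficiency = (1 - fraction of undersize in overflow) * 100
= (1 - 0.02) * 100
= 0.98 * 100
= 98.0%

98.0%


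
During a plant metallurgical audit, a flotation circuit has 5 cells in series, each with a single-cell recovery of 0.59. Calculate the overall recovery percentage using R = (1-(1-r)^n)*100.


98.8414%

Complement of single-cell recovery:
1 - r = 1 - 0.59 = 0.41
Raise to power n:
(1 - r)^5 = 0.41^5 = 0.0115856201
Overall recovery:
R = (1 - 0.0115856201) * 100
= 98.8414%


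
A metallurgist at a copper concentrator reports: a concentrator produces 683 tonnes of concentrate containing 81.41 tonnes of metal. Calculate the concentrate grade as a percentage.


Grade = (metal in concentrate / concentrate mass) * 100
= (81.41 / 683) * 100
= 0.1191947291 * 100
= 11.9195%

11.9195%


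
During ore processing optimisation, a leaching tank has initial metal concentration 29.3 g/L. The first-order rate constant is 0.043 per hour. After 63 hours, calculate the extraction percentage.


93.3397%

Compute the exponent:
-k * t = -0.043 * 63 = -2.709
Remaining concentration:
C = 29.3 * exp(-2.709)
= 29.3 * 0.0666033768
= 1.95147894 g/L
Extracted = 29.3 - 1.95147894 = 27.34852106 g/L
Extraction % = 27.34852106 / 29.3 * 100
= 93.3397%


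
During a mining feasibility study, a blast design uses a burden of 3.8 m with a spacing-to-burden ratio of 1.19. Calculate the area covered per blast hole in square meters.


17.1836 m^2

First, find the spacing:
Spacing = burden * ratio = 3.8 * 1.19
= 4.522 m
Then, calculate the area:
Area = burden * spacing = 3.8 * 4.522
= 17.1836 m^2


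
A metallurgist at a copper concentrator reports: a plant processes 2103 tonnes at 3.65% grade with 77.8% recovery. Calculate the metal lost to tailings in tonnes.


Total metal in feed:
= 2103 * 3.65 / 100 = 76.7595 tonnes
Metal recovered:
= 76.7595 * 77.8 / 100 = 59.718891 tonnes
Metal lost to tailings:
= 76.7595 - 59.718891
= 17.0406 tonnes

17.0406 tonnes


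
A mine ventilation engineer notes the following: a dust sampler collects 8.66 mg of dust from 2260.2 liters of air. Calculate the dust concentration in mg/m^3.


Convert liters to m^3: 1 m^3 = 1000 L
Concentration = mass / volume * 1000
= 8.66 / 2260.2 * 1000
= 0.003831519335 * 1000
= 3.8315 mg/m^3

3.8315 mg/m^3


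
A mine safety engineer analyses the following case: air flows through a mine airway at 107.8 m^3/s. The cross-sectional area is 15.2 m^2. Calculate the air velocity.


Velocity = flow rate / cross-sectional area
= 107.8 / 15.2
= 7.0921 m/s

7.0921 m/s


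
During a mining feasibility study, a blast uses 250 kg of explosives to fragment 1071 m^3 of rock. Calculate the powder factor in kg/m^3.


0.2334 kg/m^3

Powder factor = explosive mass / rock volume
= 250 / 1071
= 0.2334 kg/m^3


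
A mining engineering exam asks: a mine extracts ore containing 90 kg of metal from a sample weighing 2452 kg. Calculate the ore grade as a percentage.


Ore grade = (metal mass / ore mass) * 100
= (90 / 2452) * 100
= 0.03670473083 * 100
= 3.6705%

3.6705%


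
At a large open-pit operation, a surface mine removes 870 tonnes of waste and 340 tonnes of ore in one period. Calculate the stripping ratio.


Stripping ratio = waste tonnage / ore tonnage
= 870 / 340
= 2.5588

2.5588


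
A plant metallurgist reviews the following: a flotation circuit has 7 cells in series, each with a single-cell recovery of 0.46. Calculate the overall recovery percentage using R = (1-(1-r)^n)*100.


Complement of single-cell recovery:
1 - r = 1 - 0.46 = 0.54
Raise to power n:
(1 - r)^7 = 0.54^7 = 0.0133892521
Overall recovery:
R = (1 - 0.0133892521) * 100
= 98.6611%

98.6611%


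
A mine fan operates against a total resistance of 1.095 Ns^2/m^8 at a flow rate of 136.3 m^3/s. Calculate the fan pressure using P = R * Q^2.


Compute Q^2:
Q^2 = 136.3^2 = 18577.69
Compute pressure:
P = R * Q^2 = 1.095 * 18577.69
= 20342.5706 Pa

20342.5706 Pa


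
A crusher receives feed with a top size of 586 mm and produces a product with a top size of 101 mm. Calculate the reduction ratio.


5.802

Reduction ratio = feed size / product size
= 586 / 101
= 5.802


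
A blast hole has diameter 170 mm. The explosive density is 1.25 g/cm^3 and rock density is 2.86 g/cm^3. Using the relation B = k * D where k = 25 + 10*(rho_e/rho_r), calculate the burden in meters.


First, compute k:
rho_e / rho_r = 1.25 / 2.86 = 0.4370629371
k = 25 + 10 * 0.4370629371 = 29.37062937
Then, compute burden:
B = k * D / 1000 = 29.37062937 * 170 / 1000
= 4993.006993 / 1000
= 4.993 m

4.993 m


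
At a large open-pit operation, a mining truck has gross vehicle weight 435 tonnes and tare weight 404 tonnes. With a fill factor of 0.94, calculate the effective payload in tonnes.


29.14 tonnes

Maximum payload = gross - tare
= 435 - 404 = 31 tonnes
Effective payload = max payload * fill factor
= 31 * 0.94
= 29.14 tonnes


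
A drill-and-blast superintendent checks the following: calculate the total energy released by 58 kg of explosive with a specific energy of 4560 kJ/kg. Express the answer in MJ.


264.48 MJ

Energy = mass * specific_energy / 1000
= 58 * 4560 / 1000
= 264480 / 1000
= 264.48 MJ
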